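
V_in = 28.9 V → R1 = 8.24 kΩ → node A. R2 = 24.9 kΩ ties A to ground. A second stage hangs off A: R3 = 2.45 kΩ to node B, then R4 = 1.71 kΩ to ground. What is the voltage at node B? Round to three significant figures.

Looking into the second stage from A: R3 + R4 = 4.160 kΩ appears in parallel with R2.
R2 ‖ (R3+R4) = 3.564 kΩ.
V_A = 28.9 × 3.564/(8.24 + 3.564) = 8.727 V.
Then the unloaded second divider: V_B = V_A × R4/(R3+R4) = 8.727 × 0.4111 = 3.587 V.

V_B ≈ 3.59 V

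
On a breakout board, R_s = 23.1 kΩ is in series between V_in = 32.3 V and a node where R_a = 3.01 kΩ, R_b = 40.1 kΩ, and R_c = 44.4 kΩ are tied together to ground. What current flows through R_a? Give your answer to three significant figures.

Combine the parallel branches: R_p = (1/3.01 + 1/40.1 + 1/44.4)⁻¹ = 2.634 kΩ.
V_A = 32.3 × 2.634/25.73 = 3.306 V.
Branch current I = V_A/R_a = 3.306/3.01 = 1.098 mA.

I ≈ 1.10 mA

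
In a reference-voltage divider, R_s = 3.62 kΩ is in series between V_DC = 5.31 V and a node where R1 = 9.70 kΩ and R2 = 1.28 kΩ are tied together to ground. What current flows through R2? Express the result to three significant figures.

I ≈ 0.987 mA

Combine the parallel branches: R_p = (1/9.70 + 1/1.28)⁻¹ = 1.131 kΩ.
Node voltage V_A = V_DC · R_p/(R_s + R_p) = 5.31 × 0.2380 = 1.264 V.
Branch current I = V_A/R2 = 1.264/1.28 = 0.9874 mA.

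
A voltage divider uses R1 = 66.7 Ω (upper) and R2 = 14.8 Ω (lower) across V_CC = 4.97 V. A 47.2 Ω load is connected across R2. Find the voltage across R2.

First combine the lower leg with the load: R2 ‖ R_L = 11.27 Ω.
Voltage divider with the loaded lower leg: V_out = 4.97 × 11.27/(66.7 + 11.27) = 4.97 × 0.1445 = 0.7182 V.
(Unloaded it would be 0.903 V; the load pulls it down.)

V_out ≈ 0.718 V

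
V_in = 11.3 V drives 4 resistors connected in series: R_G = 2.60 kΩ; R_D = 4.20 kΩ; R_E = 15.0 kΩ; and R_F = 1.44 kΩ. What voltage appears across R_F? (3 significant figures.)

V ≈ 0.700 V

ΣR = 2.60 + 4.20 + 15.0 + 1.44 = 23.24 kΩ.
By the voltage-divider rule, V = 11.3 × 1.440/23.24 = 0.7002 V.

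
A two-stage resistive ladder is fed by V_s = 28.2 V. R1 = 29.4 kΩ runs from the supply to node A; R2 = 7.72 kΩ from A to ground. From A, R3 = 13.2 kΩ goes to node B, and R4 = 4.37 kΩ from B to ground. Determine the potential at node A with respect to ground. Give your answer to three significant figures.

Looking into the second stage from A: R3 + R4 = 17.57 kΩ appears in parallel with R2.
Effective lower resistance at A: R2 ‖ 17.57 = 5.363 kΩ.
First divider: V_A = V_s · 5.363/(29.4 + 5.363) = 4.351 V.

V_A ≈ 4.35 V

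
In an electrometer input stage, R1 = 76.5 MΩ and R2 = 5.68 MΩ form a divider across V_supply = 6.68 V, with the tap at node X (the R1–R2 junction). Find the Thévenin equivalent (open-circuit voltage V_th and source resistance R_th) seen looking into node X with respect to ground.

With X open, the divider is unloaded: V_th = 6.68 × 5.68/82.18 = 0.4617 V.
Zeroing V_supply shorts the top of R1 to ground, so R_th = R1 ‖ R2 = 5.287 MΩ.

V_th ≈ 0.462 V, R_th ≈ 5.29 MΩ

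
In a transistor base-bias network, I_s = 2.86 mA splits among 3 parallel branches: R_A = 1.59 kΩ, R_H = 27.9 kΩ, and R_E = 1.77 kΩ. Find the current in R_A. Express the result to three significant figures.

Conductances: ΣG = 1/1.59 + 1/27.9 + 1/1.77 = 1.230 (1/kΩ).
Current divider: I(R_A) = I_s · G_k/ΣG = 2.86 × (0.6289/1.230) = 2.86 × 0.5114 = 1.463 mA.

I ≈ 1.46 mA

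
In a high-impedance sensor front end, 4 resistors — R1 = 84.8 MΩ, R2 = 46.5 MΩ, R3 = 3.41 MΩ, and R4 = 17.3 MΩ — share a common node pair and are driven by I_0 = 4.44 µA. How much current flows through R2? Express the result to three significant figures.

Total conductance ΣG = 1/84.8 + 1/46.5 + 1/3.41 + 1/17.3 = 0.3844 (units of 1/MΩ).
R2 takes the fraction G_k/ΣG = 0.02151/0.3844 = 0.05595, so I = 4.44 × 0.05595 = 0.2484 µA.

I ≈ 0.248 µA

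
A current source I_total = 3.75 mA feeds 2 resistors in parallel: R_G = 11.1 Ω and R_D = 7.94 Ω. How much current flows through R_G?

I ≈ 1.56 mA

Two-branch current divider: I_k = I_total · R_other/(R_1 + R_2).
I(R_G) = 3.75 × 7.94/(11.1 + 7.94) = 3.75 × 0.4170 = 1.564 mA.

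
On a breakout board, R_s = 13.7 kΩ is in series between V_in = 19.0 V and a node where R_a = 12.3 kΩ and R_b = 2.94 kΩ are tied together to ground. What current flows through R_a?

I ≈ 0.228 mA

Equivalent of the parallel group: R_p = 2.373 kΩ.
Node voltage V_A = V_in · R_p/(R_s + R_p) = 19.0 × 0.1476 = 2.805 V.
I(R_a) = V_A / R_a = 2.805/12.3 = 0.2280 mA.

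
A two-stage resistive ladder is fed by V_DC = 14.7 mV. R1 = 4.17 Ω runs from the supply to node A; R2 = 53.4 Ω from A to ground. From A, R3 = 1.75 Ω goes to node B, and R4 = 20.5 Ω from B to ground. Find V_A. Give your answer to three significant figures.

Node A sees R2 in parallel with the series input of stage 2, R3 + R4 = 22.25 Ω.
R2 ‖ (R3+R4) = 15.71 Ω.
First divider: V_A = V_DC · 15.71/(4.17 + 15.71) = 11.62 mV.

V_A ≈ 11.6 mV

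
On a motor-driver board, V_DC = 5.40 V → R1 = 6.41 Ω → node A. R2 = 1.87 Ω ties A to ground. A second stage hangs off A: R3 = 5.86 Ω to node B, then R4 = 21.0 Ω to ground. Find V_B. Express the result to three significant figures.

V_B ≈ 0.905 V

Looking into the second stage from A: R3 + R4 = 26.86 Ω appears in parallel with R2.
R2 ‖ (R3+R4) = 1.748 Ω.
V_A = 5.40 × 1.748/(6.41 + 1.748) = 1.157 V.
Then the unloaded second divider: V_B = V_A × R4/(R3+R4) = 1.157 × 0.7818 = 0.9047 V.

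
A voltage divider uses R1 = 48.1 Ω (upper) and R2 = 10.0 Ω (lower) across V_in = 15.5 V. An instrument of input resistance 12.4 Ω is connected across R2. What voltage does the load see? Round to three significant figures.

V_out ≈ 1.60 V

The load sits in parallel with R2, giving an effective lower resistance R2' = R2·R_L/(R2+R_L) = 5.536 Ω.
Now apply the divider: V_out = 15.5 × 0.1032 = 1.600 V.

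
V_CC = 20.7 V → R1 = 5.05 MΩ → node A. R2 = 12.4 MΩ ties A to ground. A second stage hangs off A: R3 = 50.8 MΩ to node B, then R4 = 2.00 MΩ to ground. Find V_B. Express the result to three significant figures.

Node A sees R2 in parallel with the series input of stage 2, R3 + R4 = 52.80 MΩ.
R2 ‖ (R3+R4) = 10.04 MΩ.
First divider: V_A = V_CC · 10.04/(5.05 + 10.04) = 13.77 V.
Stage 2 is unloaded, so V_B = V_A · R4/(R3+R4) = 13.77 × 2.00/52.80 = 0.5217 V.

V_B ≈ 0.522 V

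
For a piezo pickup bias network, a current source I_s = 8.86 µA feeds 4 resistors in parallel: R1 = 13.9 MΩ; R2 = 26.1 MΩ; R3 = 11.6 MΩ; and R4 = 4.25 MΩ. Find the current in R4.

Conductances: ΣG = 1/13.9 + 1/26.1 + 1/11.6 + 1/4.25 = 0.4318 (1/MΩ).
R4 takes the fraction G_k/ΣG = 0.2353/0.4318 = 0.5450, so I = 8.86 × 0.5450 = 4.828 µA.

I ≈ 4.83 µA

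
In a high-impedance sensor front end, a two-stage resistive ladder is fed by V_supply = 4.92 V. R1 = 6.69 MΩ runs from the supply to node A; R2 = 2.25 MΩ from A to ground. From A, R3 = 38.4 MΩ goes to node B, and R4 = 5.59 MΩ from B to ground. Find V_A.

The second stage (R3 + R4 = 43.99 MΩ) loads node A in parallel with R2.
R2 ‖ (R3+R4) = 2.141 MΩ.
So V_A = 4.92 × 0.2424 = 1.193 V.

V_A ≈ 1.19 V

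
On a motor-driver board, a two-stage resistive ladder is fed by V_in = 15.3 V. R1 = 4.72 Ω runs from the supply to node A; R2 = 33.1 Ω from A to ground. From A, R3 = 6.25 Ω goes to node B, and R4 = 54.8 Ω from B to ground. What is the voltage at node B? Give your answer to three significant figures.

The second stage (R3 + R4 = 61.05 Ω) loads node A in parallel with R2.
R2 ‖ (R3+R4) = 21.46 Ω.
V_A = 15.3 × 21.46/(4.72 + 21.46) = 12.54 V.
Stage 2 is unloaded, so V_B = V_A · R4/(R3+R4) = 12.54 × 54.8/61.05 = 11.26 V.

V_B ≈ 11.3 V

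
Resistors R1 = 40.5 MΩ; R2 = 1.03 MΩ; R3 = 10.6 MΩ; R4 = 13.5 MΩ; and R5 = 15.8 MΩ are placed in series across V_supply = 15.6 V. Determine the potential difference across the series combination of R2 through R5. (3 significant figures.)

Series total: ΣR = 40.5 + 1.03 + 10.6 + 13.5 + 15.8 = 81.43 MΩ.
R_{R2..R5} = 1.03 + 10.6 + 13.5 + 15.8 = 40.93 MΩ.
By the voltage-divider rule, V = 15.6 × 40.93/81.43 = 7.841 V.

V ≈ 7.84 V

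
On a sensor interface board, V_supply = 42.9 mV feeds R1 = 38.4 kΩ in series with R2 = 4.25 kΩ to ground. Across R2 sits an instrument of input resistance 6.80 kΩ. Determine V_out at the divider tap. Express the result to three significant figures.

V_out ≈ 2.74 mV

The load sits in parallel with R2, giving an effective lower resistance R2' = R2·R_L/(R2+R_L) = 2.615 kΩ.
Then V_out = V_supply · R2'/(R1 + R2') = 42.9 × 2.615/41.02 = 2.736 mV.
(Unloaded it would be 4.27 mV; the load pulls it down.)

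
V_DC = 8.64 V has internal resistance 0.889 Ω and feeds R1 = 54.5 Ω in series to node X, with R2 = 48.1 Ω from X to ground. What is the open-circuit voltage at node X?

V_th ≈ 4.02 V

R1' = 0.889 + 54.5 = 55.39 Ω (source resistance + R1).
With X open, the divider is unloaded: V_th = 8.64 × 48.1/103.5 = 4.016 V.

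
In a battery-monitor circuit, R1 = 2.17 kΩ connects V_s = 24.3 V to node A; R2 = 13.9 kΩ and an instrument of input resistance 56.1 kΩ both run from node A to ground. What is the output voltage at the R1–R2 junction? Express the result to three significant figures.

The load sits in parallel with R2, giving an effective lower resistance R2' = R2·R_L/(R2+R_L) = 11.14 kΩ.
Now apply the divider: V_out = 24.3 × 0.8370 = 20.34 V.

V_out ≈ 20.3 V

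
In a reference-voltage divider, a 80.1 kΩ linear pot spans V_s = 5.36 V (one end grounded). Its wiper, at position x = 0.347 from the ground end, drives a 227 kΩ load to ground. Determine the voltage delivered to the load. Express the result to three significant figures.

V_out ≈ 1.72 V

Lower segment x·R_p = 27.79 kΩ; upper segment (1−x)·R_p = 52.31 kΩ.
R_L loads the lower segment: effective lower R = 24.76 kΩ.
Loaded-divider output: V_out = 5.36 × 0.3213 = 1.722 V.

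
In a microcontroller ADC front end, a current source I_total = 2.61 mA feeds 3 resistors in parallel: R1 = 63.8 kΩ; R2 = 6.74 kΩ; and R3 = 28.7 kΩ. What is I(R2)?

I ≈ 1.95 mA

Conductances: ΣG = 1/63.8 + 1/6.74 + 1/28.7 = 0.1989 (1/kΩ).
R2 takes the fraction G_k/ΣG = 0.1484/0.1989 = 0.7460, so I = 2.61 × 0.7460 = 1.947 mA.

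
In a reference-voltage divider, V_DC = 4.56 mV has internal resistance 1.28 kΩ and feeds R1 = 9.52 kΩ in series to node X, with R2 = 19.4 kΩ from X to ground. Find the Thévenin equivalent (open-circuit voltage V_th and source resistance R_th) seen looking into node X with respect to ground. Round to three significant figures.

R1' = 1.28 + 9.52 = 10.80 kΩ (source resistance + R1).
V_th is the unloaded tap voltage: V_DC · R2/(R1'+R2) = 4.56 × 0.6424 = 2.929 mV.
With V_DC suppressed (replaced by a short), R_th = R1' ‖ R2 = (10.80 × 19.4)/(10.80 + 19.4) = 6.938 kΩ.

V_th ≈ 2.93 mV, R_th ≈ 6.94 kΩ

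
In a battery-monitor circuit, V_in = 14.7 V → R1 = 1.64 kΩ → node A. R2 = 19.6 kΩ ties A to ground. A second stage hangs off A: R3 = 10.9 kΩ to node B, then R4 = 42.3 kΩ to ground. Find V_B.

The second stage (R3 + R4 = 53.20 kΩ) loads node A in parallel with R2.
R2 ‖ (R3+R4) = 14.32 kΩ.
First divider: V_A = V_in · 14.32/(1.64 + 14.32) = 13.19 V.
V_B = V_A × 0.7951 = 10.49 V.

V_B ≈ 10.5 V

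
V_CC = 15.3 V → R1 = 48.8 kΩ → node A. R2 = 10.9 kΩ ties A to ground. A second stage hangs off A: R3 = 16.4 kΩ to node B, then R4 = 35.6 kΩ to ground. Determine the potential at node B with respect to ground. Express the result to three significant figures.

Node A sees R2 in parallel with the series input of stage 2, R3 + R4 = 52.00 kΩ.
R2 ‖ (R3+R4) = 9.011 kΩ.
First divider: V_A = V_CC · 9.011/(48.8 + 9.011) = 2.385 V.
V_B = V_A × 0.6846 = 1.633 V.

V_B ≈ 1.63 V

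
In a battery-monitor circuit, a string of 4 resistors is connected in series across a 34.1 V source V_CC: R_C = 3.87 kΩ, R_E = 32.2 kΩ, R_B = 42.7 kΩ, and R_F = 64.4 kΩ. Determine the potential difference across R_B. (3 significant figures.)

ΣR = 3.87 + 32.2 + 42.7 + 64.4 = 143.2 kΩ.
By the voltage-divider rule, V = 34.1 × 42.70/143.2 = 10.17 V.

V ≈ 10.2 V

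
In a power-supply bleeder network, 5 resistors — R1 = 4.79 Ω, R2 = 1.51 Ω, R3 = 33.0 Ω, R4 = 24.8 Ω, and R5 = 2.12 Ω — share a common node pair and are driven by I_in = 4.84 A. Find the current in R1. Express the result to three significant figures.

Total conductance ΣG = 1/4.79 + 1/1.51 + 1/33.0 + 1/24.8 + 1/2.12 = 1.413 (units of 1/Ω).
R1 takes the fraction G_k/ΣG = 0.2088/1.413 = 0.1477, so I = 4.84 × 0.1477 = 0.7149 A.

I ≈ 0.715 A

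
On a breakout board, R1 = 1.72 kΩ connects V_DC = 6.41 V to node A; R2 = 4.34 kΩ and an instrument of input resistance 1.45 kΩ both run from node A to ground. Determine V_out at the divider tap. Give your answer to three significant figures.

First combine the lower leg with the load: R2 ‖ R_L = 1.087 kΩ.
Voltage divider with the loaded lower leg: V_out = 6.41 × 1.087/(1.72 + 1.087) = 6.41 × 0.3872 = 2.482 V.

V_out ≈ 2.48 V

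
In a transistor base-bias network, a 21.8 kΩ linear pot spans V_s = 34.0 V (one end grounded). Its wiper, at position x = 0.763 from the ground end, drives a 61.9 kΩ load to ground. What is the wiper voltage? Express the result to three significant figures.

The pot divides into 5.167 kΩ above the wiper and 16.63 kΩ below.
R_L loads the lower segment: effective lower R = 13.11 kΩ.
V_out = 34.0 × 13.11/(5.167 + 13.11) = 24.39 V.
(Unloaded: V_out = x·V_s = 25.9 V.)

V_out ≈ 24.4 V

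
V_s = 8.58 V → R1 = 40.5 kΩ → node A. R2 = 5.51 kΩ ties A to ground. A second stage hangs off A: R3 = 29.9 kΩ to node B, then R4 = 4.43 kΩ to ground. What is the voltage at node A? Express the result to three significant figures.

V_A ≈ 0.900 V

The second stage (R3 + R4 = 34.33 kΩ) loads node A in parallel with R2.
Effective lower resistance at A: R2 ‖ 34.33 = 4.748 kΩ.
First divider: V_A = V_s · 4.748/(40.5 + 4.748) = 0.9003 V.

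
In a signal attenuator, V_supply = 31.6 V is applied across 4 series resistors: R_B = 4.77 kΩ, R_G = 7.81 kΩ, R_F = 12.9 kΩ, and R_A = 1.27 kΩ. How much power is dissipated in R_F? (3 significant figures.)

Series current I = V_supply/ΣR = 31.6/26.75 = 1.181 mA.
P(R_F) = I²·R_F = (1.181)² × 12.9 = 18.00 mW.

P ≈ 18.0 mW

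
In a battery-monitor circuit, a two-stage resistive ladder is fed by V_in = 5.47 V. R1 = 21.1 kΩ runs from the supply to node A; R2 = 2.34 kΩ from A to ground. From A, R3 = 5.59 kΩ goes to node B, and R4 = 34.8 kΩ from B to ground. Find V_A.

Looking into the second stage from A: R3 + R4 = 40.39 kΩ appears in parallel with R2.
R2 ‖ (R3+R4) = 2.212 kΩ.
V_A = 5.47 × 2.212/(21.1 + 2.212) = 0.5190 V.

V_A ≈ 0.519 V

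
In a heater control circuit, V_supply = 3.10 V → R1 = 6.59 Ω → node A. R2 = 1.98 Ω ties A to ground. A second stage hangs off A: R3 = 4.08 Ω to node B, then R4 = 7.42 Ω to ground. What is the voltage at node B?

V_B ≈ 0.408 V

Node A sees R2 in parallel with the series input of stage 2, R3 + R4 = 11.50 Ω.
R2 ‖ (R3+R4) = 1.689 Ω.
So V_A = 3.10 × 0.2040 = 0.6325 V.
V_B = V_A × 0.6452 = 0.4081 V.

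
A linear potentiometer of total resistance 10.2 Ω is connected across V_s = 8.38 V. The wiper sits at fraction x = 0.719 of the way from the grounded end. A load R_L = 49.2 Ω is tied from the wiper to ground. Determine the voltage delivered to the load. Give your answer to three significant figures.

V_out ≈ 5.78 V

Split the track: R_lower = x·R_p = 7.334 Ω, R_upper = (1−x)·R_p = 2.866 Ω.
(x·R_p) ‖ R_L = 6.382 Ω.
Loaded-divider output: V_out = 8.38 × 0.6901 = 5.783 V.
(Unloaded: V_out = x·V_s = 6.03 V.)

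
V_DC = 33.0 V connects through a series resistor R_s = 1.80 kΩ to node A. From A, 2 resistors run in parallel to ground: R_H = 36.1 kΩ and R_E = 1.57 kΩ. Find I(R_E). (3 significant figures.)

Combine the parallel branches: R_p = (1/36.1 + 1/1.57)⁻¹ = 1.505 kΩ.
V_A by voltage divider: V_A = 33.0 × 1.505/(1.80 + 1.505) = 15.02 V.
I(R_E) = V_A / R_E = 15.02/1.57 = 9.570 mA.

I ≈ 9.57 mA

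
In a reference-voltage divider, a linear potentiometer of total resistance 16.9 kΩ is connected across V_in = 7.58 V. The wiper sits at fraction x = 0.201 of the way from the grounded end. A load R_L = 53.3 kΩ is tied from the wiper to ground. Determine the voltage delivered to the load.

V_out ≈ 1.45 V

Split the track: R_lower = x·R_p = 3.397 kΩ, R_upper = (1−x)·R_p = 13.50 kΩ.
(x·R_p) ‖ R_L = 3.193 kΩ.
Then V_out = V_in · 3.193/(13.50 + 3.193) = 1.450 V.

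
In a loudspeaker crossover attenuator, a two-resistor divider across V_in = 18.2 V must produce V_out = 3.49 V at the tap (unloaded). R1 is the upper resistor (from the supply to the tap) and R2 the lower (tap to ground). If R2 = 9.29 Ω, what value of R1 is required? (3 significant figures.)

R1 ≈ 39.2 Ω

Required fraction k = V_out/V_in = 0.1918.
So R1 = R2 · (V_in/V_out − 1) = 9.29 × (18.2/3.49 − 1) = 9.29 × 4.215 = 39.16 Ω.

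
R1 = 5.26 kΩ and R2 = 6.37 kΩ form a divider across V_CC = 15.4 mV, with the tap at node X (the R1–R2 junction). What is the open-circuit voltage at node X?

V_th ≈ 8.43 mV

With X open, the divider is unloaded: V_th = 15.4 × 6.37/11.63 = 8.435 mV.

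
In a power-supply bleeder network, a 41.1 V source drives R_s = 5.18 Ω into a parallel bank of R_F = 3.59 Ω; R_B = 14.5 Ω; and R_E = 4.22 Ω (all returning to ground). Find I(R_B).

I ≈ 0.704 A

Combine the parallel branches: R_p = (1/3.59 + 1/14.5 + 1/4.22)⁻¹ = 1.711 Ω.
V_A = 41.1 × 1.711/6.891 = 10.20 V.
I(R_B) = V_A / R_B = 10.20/14.5 = 0.7038 A.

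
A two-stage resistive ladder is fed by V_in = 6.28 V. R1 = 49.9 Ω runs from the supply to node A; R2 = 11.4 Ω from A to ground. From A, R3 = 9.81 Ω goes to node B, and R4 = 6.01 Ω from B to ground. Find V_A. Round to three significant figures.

V_A ≈ 0.736 V

Node A sees R2 in parallel with the series input of stage 2, R3 + R4 = 15.82 Ω.
Effective lower resistance at A: R2 ‖ 15.82 = 6.626 Ω.
So V_A = 6.28 × 0.1172 = 0.7361 V.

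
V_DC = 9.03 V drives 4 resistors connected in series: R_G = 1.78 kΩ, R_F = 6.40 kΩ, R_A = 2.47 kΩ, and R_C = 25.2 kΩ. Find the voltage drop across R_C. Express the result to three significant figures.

V ≈ 6.35 V

Series total: ΣR = 1.78 + 6.40 + 2.47 + 25.2 = 35.85 kΩ.
V = V_DC · R/ΣR = 9.03 × 0.7029 = 6.347 V.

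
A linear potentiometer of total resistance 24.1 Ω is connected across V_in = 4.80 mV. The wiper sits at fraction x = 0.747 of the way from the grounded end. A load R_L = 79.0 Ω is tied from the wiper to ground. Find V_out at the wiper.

V_out ≈ 3.39 mV

The pot divides into 6.097 Ω above the wiper and 18.00 Ω below.
(x·R_p) ‖ R_L = 14.66 Ω.
V_out = 4.80 × 14.66/(6.097 + 14.66) = 3.390 mV.
(Unloaded: V_out = x·V_in = 3.59 mV.)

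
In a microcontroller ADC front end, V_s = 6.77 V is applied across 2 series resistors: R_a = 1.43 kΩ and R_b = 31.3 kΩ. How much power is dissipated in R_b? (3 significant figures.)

The common current is I = 6.77/32.73 = 0.2068 mA.
V(R_b) = I·R = 6.474 V; P = V·I = 6.474 × 0.2068 = 1.339 mW.

P ≈ 1.34 mW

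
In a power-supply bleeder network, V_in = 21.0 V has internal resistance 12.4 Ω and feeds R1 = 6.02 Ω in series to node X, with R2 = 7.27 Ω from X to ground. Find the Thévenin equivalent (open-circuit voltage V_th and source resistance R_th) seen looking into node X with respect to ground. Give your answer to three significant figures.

V_th ≈ 5.94 V, R_th ≈ 5.21 Ω

R1' = 12.4 + 6.02 = 18.42 Ω (source resistance + R1).
V_th is the unloaded tap voltage: V_in · R2/(R1'+R2) = 21.0 × 0.2830 = 5.943 V.
Zeroing V_in shorts the top of R1' to ground, so R_th = R1' ‖ R2 = 5.213 Ω.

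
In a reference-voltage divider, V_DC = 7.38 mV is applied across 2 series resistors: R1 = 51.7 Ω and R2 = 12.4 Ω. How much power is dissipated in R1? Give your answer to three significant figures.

ΣR = 64.10 Ω → I = 7.38/64.10 = 0.1151 mA.
V(R1) = I·R = 5.952 mV; P = V·I = 5.952 × 0.1151 = 0.6853 µW.

P ≈ 0.685 µW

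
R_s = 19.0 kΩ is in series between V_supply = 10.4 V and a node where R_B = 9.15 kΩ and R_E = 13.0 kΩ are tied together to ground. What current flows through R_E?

I ≈ 0.176 mA

Parallel bank: R_p = 1/(1/9.15 + 1/13.0) = 5.370 kΩ.
V_A by voltage divider: V_A = 10.4 × 5.370/(19.0 + 5.370) = 2.292 V.
Branch current I = V_A/R_E = 2.292/13.0 = 0.1763 mA.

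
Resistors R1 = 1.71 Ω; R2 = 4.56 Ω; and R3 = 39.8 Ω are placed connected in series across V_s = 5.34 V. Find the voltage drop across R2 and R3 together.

ΣR = 1.71 + 4.56 + 39.8 = 46.07 Ω.
R_{R2..R3} = 4.56 + 39.8 = 44.36 Ω.
Voltage divider: V = V_s · (44.36 / 46.07) = 5.34 × 0.9629 = 5.142 V.

V ≈ 5.14 V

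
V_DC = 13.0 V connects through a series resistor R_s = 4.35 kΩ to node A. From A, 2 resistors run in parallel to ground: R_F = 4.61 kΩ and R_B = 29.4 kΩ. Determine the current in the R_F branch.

Parallel bank: R_p = 1/(1/4.61 + 1/29.4) = 3.985 kΩ.
Node voltage V_A = V_DC · R_p/(R_s + R_p) = 13.0 × 0.4781 = 6.215 V.
Branch current I = V_A/R_F = 6.215/4.61 = 1.348 mA.

I ≈ 1.35 mA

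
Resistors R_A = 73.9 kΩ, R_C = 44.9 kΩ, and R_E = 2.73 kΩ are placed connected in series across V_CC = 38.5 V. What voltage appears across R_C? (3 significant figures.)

V ≈ 14.2 V

Total series resistance ΣR = 73.9 + 44.9 + 2.73 = 121.5 kΩ.
Voltage divider: V = V_CC · (44.90 / 121.5) = 38.5 × 0.3695 = 14.22 V.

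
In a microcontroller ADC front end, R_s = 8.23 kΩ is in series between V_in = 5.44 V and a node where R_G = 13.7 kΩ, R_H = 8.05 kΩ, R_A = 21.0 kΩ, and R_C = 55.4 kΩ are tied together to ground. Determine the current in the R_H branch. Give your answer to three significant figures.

Parallel bank: R_p = 1/(1/13.7 + 1/8.05 + 1/21.0 + 1/55.4) = 3.804 kΩ.
Node voltage V_A = V_in · R_p/(R_s + R_p) = 5.44 × 0.3161 = 1.720 V.
Branch current I = V_A/R_H = 1.720/8.05 = 0.2136 mA.

I ≈ 0.214 mA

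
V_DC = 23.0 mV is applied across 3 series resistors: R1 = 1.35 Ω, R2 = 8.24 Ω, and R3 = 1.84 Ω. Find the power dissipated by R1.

ΣR = 11.43 Ω → I = 23.0/11.43 = 2.012 mA.
P = I²R = 4.049 × 1.35 = 5.466 µW.

P ≈ 5.47 µW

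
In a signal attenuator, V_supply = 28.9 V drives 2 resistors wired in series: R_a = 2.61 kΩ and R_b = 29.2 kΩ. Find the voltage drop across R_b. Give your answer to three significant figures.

V ≈ 26.5 V

Series total: ΣR = 2.61 + 29.2 = 31.81 kΩ.
By the voltage-divider rule, V = 28.9 × 29.20/31.81 = 26.53 V.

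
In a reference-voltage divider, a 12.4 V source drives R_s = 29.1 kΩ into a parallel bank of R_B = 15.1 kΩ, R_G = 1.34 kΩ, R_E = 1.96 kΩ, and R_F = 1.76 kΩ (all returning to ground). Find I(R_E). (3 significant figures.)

Equivalent of the parallel group: R_p = 0.5289 kΩ.
V_A = 12.4 × 0.5289/29.63 = 0.2213 V.
Branch current I = V_A/R_E = 0.2213/1.96 = 0.1129 mA.
(Equivalently: I_total = 0.4185 mA, then current-divider fraction G_k/ΣG = 0.2698.)

I ≈ 0.113 mA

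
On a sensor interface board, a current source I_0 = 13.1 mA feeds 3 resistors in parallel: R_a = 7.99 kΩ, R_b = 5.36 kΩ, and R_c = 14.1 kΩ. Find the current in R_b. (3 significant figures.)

I ≈ 6.39 mA

Conductances: ΣG = 1/7.99 + 1/5.36 + 1/14.1 = 0.3826 (1/kΩ).
By the current-divider rule, I = I_0 · G_k/ΣG = 13.1 × 0.4876 = 6.387 mA.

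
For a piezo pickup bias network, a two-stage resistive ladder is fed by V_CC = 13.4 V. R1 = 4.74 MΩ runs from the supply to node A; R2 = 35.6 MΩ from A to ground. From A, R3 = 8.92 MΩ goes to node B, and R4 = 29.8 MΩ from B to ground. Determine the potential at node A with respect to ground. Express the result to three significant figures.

V_A ≈ 10.7 V

Looking into the second stage from A: R3 + R4 = 38.72 MΩ appears in parallel with R2.
R2 ‖ (R3+R4) = 18.55 MΩ.
So V_A = 13.4 × 0.7965 = 10.67 V.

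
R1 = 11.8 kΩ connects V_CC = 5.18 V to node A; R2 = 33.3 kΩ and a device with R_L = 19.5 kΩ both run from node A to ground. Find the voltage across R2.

V_out ≈ 2.64 V

First combine the lower leg with the load: R2 ‖ R_L = 12.30 kΩ.
Voltage divider with the loaded lower leg: V_out = 5.18 × 12.30/(11.8 + 12.30) = 5.18 × 0.5103 = 2.644 V.
(Unloaded it would be 3.82 V; the load pulls it down.)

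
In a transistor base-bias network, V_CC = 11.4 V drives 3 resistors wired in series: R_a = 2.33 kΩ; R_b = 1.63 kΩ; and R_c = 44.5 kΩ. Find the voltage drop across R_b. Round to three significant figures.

V ≈ 0.383 V

ΣR = 2.33 + 1.63 + 44.5 = 48.46 kΩ.
Voltage divider: V = V_CC · (1.630 / 48.46) = 11.4 × 0.03364 = 0.3835 V.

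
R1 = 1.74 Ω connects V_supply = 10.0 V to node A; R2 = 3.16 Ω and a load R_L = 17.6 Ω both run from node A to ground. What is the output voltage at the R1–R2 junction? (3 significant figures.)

The load sits in parallel with R2, giving an effective lower resistance R2' = R2·R_L/(R2+R_L) = 2.679 Ω.
Then V_out = V_supply · R2'/(R1 + R2') = 10.0 × 2.679/4.419 = 6.062 V.
(Unloaded it would be 6.45 V; the load pulls it down.)

V_out ≈ 6.06 V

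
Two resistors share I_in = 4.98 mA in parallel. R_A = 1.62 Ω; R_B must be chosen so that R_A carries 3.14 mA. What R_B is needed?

The fraction through R_A equals R_B/(R_A+R_B).
3.14/4.98 = R_B/(R_A + R_B) → R_B = R_A · (0.6305)/(1 − 0.6305) = 1.62 × 1.707 = 2.765 Ω.

R_B ≈ 2.76 Ω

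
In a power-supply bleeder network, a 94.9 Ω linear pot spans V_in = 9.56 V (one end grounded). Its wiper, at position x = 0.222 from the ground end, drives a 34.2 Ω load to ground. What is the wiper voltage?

Split the track: R_lower = x·R_p = 21.07 Ω, R_upper = (1−x)·R_p = 73.83 Ω.
Lower segment in parallel with the load: 21.07 ‖ 34.2 = 13.04 Ω.
V_out = 9.56 × 13.04/(73.83 + 13.04) = 1.435 V.
(Unloaded: V_out = x·V_in = 2.12 V.)

V_out ≈ 1.43 V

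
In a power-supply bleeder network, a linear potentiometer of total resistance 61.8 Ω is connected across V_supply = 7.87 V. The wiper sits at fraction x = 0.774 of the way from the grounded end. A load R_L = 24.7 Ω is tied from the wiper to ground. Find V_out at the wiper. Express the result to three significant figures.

V_out ≈ 4.24 V

The pot divides into 13.97 Ω above the wiper and 47.83 Ω below.
R_L loads the lower segment: effective lower R = 16.29 Ω.
Loaded-divider output: V_out = 7.87 × 0.5384 = 4.237 V.
(Unloaded: V_out = x·V_supply = 6.09 V.)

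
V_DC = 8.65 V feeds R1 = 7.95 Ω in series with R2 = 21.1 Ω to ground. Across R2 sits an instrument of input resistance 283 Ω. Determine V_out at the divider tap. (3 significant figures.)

V_out ≈ 6.16 V

The load sits in parallel with R2, giving an effective lower resistance R2' = R2·R_L/(R2+R_L) = 19.64 Ω.
Then V_out = V_DC · R2'/(R1 + R2') = 8.65 × 19.64/27.59 = 6.157 V.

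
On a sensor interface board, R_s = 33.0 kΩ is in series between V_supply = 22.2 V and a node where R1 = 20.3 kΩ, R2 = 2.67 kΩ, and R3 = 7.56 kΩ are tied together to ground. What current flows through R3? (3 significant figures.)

I ≈ 0.152 mA

Parallel bank: R_p = 1/(1/20.3 + 1/2.67 + 1/7.56) = 1.798 kΩ.
V_A = 22.2 × 1.798/34.80 = 1.147 V.
Branch current I = V_A/R3 = 1.147/7.56 = 0.1518 mA.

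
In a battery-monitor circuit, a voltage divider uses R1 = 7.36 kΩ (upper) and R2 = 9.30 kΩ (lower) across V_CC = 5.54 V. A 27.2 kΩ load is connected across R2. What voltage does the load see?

First combine the lower leg with the load: R2 ‖ R_L = 6.930 kΩ.
Then V_out = V_CC · R2'/(R1 + R2') = 5.54 × 6.930/14.29 = 2.687 V.

V_out ≈ 2.69 V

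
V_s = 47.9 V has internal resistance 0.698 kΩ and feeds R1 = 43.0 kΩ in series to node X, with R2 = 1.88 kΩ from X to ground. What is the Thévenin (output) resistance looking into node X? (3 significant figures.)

R1' = 0.698 + 43.0 = 43.70 kΩ (source resistance + R1).
With V_s suppressed (replaced by a short), R_th = R1' ‖ R2 = (43.70 × 1.88)/(43.70 + 1.88) = 1.802 kΩ.

R_th ≈ 1.80 kΩ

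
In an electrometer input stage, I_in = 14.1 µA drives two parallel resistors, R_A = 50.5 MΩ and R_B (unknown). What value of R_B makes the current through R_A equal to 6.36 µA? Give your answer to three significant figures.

R_B ≈ 41.5 MΩ

Two-branch current divider: I_A = I_in · R_B/(R_A + R_B).
With f = 0.4511, R_B = R_A · f/(1−f) = 50.5 × 0.8217 = 41.50 MΩ.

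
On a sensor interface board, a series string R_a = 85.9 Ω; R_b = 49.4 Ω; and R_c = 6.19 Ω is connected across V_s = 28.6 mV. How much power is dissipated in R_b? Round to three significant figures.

ΣR = 141.5 Ω → I = 28.6/141.5 = 0.2021 mA.
P(R_b) = I²·R_b = (0.2021)² × 49.4 = 2.018 µW.

P ≈ 2.02 µW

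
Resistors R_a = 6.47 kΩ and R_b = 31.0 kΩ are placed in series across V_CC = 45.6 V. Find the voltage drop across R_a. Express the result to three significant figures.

Total series resistance ΣR = 6.47 + 31.0 = 37.47 kΩ.
Voltage divider: V = V_CC · (6.470 / 37.47) = 45.6 × 0.1727 = 7.874 V.

V ≈ 7.87 V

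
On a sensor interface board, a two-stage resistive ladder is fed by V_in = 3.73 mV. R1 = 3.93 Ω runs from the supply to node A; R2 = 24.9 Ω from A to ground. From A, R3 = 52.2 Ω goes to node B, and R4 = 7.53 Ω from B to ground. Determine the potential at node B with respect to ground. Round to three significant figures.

Looking into the second stage from A: R3 + R4 = 59.73 Ω appears in parallel with R2.
Effective lower resistance at A: R2 ‖ 59.73 = 17.57 Ω.
So V_A = 3.73 × 0.8172 = 3.048 mV.
Stage 2 is unloaded, so V_B = V_A · R4/(R3+R4) = 3.048 × 7.53/59.73 = 0.3843 mV.

V_B ≈ 0.384 mV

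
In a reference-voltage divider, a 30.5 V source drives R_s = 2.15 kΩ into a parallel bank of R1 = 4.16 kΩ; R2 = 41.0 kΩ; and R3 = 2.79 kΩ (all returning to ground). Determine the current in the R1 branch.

I ≈ 3.13 mA

Equivalent of the parallel group: R_p = 1.605 kΩ.
V_A by voltage divider: V_A = 30.5 × 1.605/(2.15 + 1.605) = 13.03 V.
Branch current I = V_A/R1 = 13.03/4.16 = 3.133 mA.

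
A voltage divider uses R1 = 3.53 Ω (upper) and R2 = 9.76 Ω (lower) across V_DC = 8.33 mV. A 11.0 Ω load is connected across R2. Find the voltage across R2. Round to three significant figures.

V_out ≈ 4.95 mV

The load sits in parallel with R2, giving an effective lower resistance R2' = R2·R_L/(R2+R_L) = 5.171 Ω.
Then V_out = V_DC · R2'/(R1 + R2') = 8.33 × 5.171/8.701 = 4.951 mV.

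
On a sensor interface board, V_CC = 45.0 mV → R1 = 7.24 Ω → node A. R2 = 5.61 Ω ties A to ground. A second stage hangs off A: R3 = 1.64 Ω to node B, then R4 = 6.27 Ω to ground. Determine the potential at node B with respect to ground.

Node A sees R2 in parallel with the series input of stage 2, R3 + R4 = 7.910 Ω.
R2 ‖ (R3+R4) = 3.282 Ω.
First divider: V_A = V_CC · 3.282/(7.24 + 3.282) = 14.04 mV.
V_B = V_A × 0.7927 = 11.13 mV.

V_B ≈ 11.1 mV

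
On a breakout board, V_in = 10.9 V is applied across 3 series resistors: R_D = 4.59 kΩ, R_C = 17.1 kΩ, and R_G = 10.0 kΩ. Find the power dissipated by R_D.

P ≈ 0.543 mW

ΣR = 31.69 kΩ → I = 10.9/31.69 = 0.3440 mA.
P(R_D) = I²·R_D = (0.3440)² × 4.59 = 0.5430 mW.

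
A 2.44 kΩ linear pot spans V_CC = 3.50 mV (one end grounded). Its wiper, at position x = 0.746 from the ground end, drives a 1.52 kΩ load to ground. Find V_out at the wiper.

V_out ≈ 2.00 mV

Lower segment x·R_p = 1.820 kΩ; upper segment (1−x)·R_p = 0.6198 kΩ.
R_L loads the lower segment: effective lower R = 0.8283 kΩ.
V_out = 3.50 × 0.8283/(0.6198 + 0.8283) = 2.002 mV.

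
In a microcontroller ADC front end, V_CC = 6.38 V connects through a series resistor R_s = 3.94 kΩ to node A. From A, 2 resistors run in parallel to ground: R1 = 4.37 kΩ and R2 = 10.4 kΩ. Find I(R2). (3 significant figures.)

Equivalent of the parallel group: R_p = 3.077 kΩ.
V_A by voltage divider: V_A = 6.38 × 3.077/(3.94 + 3.077) = 2.798 V.
I(R2) = V_A / R2 = 2.798/10.4 = 0.2690 mA.
(Check via current divider: I_total = 0.9092 mA; share G_k/ΣG = 0.2959 → same result.)

I ≈ 0.269 mA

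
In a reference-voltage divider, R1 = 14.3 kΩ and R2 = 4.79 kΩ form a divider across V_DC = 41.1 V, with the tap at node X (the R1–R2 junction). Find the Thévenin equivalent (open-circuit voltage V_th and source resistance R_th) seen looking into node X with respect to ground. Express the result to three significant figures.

Open-circuit (no load on X): V_th = V_DC · R2/(R1 + R2) = 41.1 × 4.79/(14.30 + 4.79) = 10.31 V.
Looking into X with the source shorted: R_th = R1·R2/(R1+R2) = 14.30 × 4.79/19.09 = 3.588 kΩ.

V_th ≈ 10.3 V, R_th ≈ 3.59 kΩ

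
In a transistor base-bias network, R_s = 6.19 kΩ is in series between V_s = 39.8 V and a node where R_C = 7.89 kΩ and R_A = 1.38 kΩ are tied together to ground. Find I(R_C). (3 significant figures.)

Equivalent of the parallel group: R_p = 1.175 kΩ.
Node voltage V_A = V_s · R_p/(R_s + R_p) = 39.8 × 0.1595 = 6.348 V.
Branch current I = V_A/R_C = 6.348/7.89 = 0.8045 mA.

I ≈ 0.805 mA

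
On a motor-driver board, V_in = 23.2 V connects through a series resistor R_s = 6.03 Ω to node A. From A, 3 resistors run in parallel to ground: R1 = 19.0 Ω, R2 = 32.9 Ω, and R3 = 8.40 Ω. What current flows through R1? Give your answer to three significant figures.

Equivalent of the parallel group: R_p = 4.949 Ω.
Node voltage V_A = V_in · R_p/(R_s + R_p) = 23.2 × 0.4508 = 10.46 V.
Branch current I = V_A/R1 = 10.46/19.0 = 0.5504 A.
(Check via current divider: I_total = 2.113 A; share G_k/ΣG = 0.2605 → same result.)

I ≈ 0.550 A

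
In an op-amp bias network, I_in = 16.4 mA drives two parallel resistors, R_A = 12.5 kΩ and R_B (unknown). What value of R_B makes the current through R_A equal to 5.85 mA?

R_B ≈ 6.93 kΩ

The fraction through R_A equals R_B/(R_A+R_B).
5.85/16.4 = R_B/(R_A + R_B) → R_B = R_A · (0.3567)/(1 − 0.3567) = 12.5 × 0.5545 = 6.931 kΩ.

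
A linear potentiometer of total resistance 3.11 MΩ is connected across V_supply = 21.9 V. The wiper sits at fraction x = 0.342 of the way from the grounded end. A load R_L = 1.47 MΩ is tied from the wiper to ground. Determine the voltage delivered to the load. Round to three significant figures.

V_out ≈ 5.07 V

The pot divides into 2.046 MΩ above the wiper and 1.064 MΩ below.
R_L loads the lower segment: effective lower R = 0.6171 MΩ.
Loaded-divider output: V_out = 21.9 × 0.2317 = 5.074 V.
(Unloaded: V_out = x·V_supply = 7.49 V.)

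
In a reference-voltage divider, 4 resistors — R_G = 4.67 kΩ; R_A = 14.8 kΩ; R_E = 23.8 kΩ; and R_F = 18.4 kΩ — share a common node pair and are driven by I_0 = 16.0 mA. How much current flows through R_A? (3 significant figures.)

I ≈ 2.86 mA

Conductances: ΣG = 1/4.67 + 1/14.8 + 1/23.8 + 1/18.4 = 0.3781 (1/kΩ).
Current divider: I(R_A) = I_0 · G_k/ΣG = 16.0 × (0.06757/0.3781) = 16.0 × 0.1787 = 2.860 mA.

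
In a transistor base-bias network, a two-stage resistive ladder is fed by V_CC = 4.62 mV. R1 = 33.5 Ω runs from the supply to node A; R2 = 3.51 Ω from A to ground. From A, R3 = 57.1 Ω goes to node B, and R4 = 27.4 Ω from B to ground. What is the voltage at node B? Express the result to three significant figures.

V_B ≈ 0.137 mV

The second stage (R3 + R4 = 84.50 Ω) loads node A in parallel with R2.
R2 ‖ (R3+R4) = 3.370 Ω.
First divider: V_A = V_CC · 3.370/(33.5 + 3.370) = 0.4223 mV.
V_B = V_A × 0.3243 = 0.1369 mV.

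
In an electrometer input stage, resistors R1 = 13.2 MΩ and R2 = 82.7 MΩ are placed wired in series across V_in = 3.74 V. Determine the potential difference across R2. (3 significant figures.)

V ≈ 3.23 V

ΣR = 13.2 + 82.7 = 95.90 MΩ.
By the voltage-divider rule, V = 3.74 × 82.70/95.90 = 3.225 V.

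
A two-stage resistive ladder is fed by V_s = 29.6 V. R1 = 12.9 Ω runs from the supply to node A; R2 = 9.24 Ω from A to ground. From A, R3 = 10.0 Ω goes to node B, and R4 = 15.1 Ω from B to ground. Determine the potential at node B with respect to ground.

The second stage (R3 + R4 = 25.10 Ω) loads node A in parallel with R2.
R2 ‖ (R3+R4) = 6.754 Ω.
So V_A = 29.6 × 0.3436 = 10.17 V.
Stage 2 is unloaded, so V_B = V_A · R4/(R3+R4) = 10.17 × 15.1/25.10 = 6.119 V.

V_B ≈ 6.12 V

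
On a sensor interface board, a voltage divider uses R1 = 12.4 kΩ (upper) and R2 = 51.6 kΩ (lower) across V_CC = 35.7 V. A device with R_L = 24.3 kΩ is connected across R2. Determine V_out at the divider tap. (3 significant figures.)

First combine the lower leg with the load: R2 ‖ R_L = 16.52 kΩ.
Then V_out = V_CC · R2'/(R1 + R2') = 35.7 × 16.52/28.92 = 20.39 V.
(Unloaded it would be 28.8 V; the load pulls it down.)

V_out ≈ 20.4 V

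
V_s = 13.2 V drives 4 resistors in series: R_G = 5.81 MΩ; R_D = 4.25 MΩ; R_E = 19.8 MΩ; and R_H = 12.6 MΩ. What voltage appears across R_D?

V ≈ 1.32 V

ΣR = 5.81 + 4.25 + 19.8 + 12.6 = 42.46 MΩ.
By the voltage-divider rule, V = 13.2 × 4.250/42.46 = 1.321 V.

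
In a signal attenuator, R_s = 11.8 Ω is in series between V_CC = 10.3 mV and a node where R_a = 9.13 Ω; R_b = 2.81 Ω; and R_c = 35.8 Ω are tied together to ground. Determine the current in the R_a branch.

Combine the parallel branches: R_p = (1/9.13 + 1/2.81 + 1/35.8)⁻¹ = 2.027 Ω.
V_A = 10.3 × 2.027/13.83 = 1.510 mV.
Branch current I = V_A/R_a = 1.510/9.13 = 0.1654 mA.

I ≈ 0.165 mA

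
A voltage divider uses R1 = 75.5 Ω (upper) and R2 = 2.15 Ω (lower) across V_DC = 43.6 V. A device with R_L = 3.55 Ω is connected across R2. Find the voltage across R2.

First combine the lower leg with the load: R2 ‖ R_L = 1.339 Ω.
Voltage divider with the loaded lower leg: V_out = 43.6 × 1.339/(75.5 + 1.339) = 43.6 × 0.01743 = 0.7598 V.
(Unloaded it would be 1.21 V; the load pulls it down.)

V_out ≈ 0.760 V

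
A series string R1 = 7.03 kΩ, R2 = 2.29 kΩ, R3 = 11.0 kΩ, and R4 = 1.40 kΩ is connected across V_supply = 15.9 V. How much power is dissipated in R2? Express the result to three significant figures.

The common current is I = 15.9/21.72 = 0.7320 mA.
V(R2) = I·R = 1.676 V; P = V·I = 1.676 × 0.7320 = 1.227 mW.

P ≈ 1.23 mW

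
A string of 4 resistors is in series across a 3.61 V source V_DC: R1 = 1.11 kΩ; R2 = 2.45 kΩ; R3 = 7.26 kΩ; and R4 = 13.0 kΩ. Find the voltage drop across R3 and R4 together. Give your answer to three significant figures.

V ≈ 3.07 V

Series total: ΣR = 1.11 + 2.45 + 7.26 + 13.0 = 23.82 kΩ.
R_{R3..R4} = 7.26 + 13.0 = 20.26 kΩ.
By the voltage-divider rule, V = 3.61 × 20.26/23.82 = 3.070 V.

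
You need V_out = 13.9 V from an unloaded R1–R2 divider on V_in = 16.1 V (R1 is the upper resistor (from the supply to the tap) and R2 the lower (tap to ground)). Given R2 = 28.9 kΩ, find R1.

The divider ratio is R2/(R1+R2) = 13.9/16.1 = 0.8634.
So R1 = R2 · (V_in/V_out − 1) = 28.9 × (16.1/13.9 − 1) = 28.9 × 0.1583 = 4.574 kΩ.

R1 ≈ 4.57 kΩ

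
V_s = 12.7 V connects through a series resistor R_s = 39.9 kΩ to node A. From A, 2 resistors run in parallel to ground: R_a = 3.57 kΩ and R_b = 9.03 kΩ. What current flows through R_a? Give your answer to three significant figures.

Equivalent of the parallel group: R_p = 2.558 kΩ.
V_A = 12.7 × 2.558/42.46 = 0.7653 V.
Branch current I = V_A/R_a = 0.7653/3.57 = 0.2144 mA.

I ≈ 0.214 mA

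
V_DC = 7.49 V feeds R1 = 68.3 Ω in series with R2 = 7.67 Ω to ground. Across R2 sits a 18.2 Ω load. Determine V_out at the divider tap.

First combine the lower leg with the load: R2 ‖ R_L = 5.396 Ω.
Now apply the divider: V_out = 7.49 × 0.07322 = 0.5484 V.

V_out ≈ 0.548 V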